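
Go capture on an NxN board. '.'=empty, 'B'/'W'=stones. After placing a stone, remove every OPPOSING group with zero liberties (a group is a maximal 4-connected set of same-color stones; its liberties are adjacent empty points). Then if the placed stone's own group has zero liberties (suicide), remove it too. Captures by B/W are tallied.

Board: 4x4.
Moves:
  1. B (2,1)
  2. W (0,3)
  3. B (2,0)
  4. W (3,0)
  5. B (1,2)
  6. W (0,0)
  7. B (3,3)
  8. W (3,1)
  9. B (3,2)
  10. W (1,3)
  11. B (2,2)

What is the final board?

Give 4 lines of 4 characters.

Move 1: B@(2,1) -> caps B=0 W=0
Move 2: W@(0,3) -> caps B=0 W=0
Move 3: B@(2,0) -> caps B=0 W=0
Move 4: W@(3,0) -> caps B=0 W=0
Move 5: B@(1,2) -> caps B=0 W=0
Move 6: W@(0,0) -> caps B=0 W=0
Move 7: B@(3,3) -> caps B=0 W=0
Move 8: W@(3,1) -> caps B=0 W=0
Move 9: B@(3,2) -> caps B=2 W=0
Move 10: W@(1,3) -> caps B=2 W=0
Move 11: B@(2,2) -> caps B=2 W=0

Answer: W..W
..BW
BBB.
..BB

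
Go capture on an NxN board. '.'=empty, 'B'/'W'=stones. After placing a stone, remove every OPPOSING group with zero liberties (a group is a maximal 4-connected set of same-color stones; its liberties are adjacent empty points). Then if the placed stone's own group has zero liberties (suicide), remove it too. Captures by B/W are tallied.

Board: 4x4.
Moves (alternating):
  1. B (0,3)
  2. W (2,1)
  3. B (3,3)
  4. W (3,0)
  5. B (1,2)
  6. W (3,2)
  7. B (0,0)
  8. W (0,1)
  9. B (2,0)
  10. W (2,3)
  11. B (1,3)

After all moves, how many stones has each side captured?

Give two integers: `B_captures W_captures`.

Move 1: B@(0,3) -> caps B=0 W=0
Move 2: W@(2,1) -> caps B=0 W=0
Move 3: B@(3,3) -> caps B=0 W=0
Move 4: W@(3,0) -> caps B=0 W=0
Move 5: B@(1,2) -> caps B=0 W=0
Move 6: W@(3,2) -> caps B=0 W=0
Move 7: B@(0,0) -> caps B=0 W=0
Move 8: W@(0,1) -> caps B=0 W=0
Move 9: B@(2,0) -> caps B=0 W=0
Move 10: W@(2,3) -> caps B=0 W=1
Move 11: B@(1,3) -> caps B=0 W=1

Answer: 0 1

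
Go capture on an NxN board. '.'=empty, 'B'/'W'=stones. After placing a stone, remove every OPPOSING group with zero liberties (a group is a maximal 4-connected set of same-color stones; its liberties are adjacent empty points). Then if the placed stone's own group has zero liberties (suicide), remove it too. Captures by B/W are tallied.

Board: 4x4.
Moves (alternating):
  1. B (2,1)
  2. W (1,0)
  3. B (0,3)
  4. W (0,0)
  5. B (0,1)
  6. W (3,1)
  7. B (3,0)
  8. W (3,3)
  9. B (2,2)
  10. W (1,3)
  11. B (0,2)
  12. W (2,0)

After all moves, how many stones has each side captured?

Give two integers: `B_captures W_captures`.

Answer: 0 1

Derivation:
Move 1: B@(2,1) -> caps B=0 W=0
Move 2: W@(1,0) -> caps B=0 W=0
Move 3: B@(0,3) -> caps B=0 W=0
Move 4: W@(0,0) -> caps B=0 W=0
Move 5: B@(0,1) -> caps B=0 W=0
Move 6: W@(3,1) -> caps B=0 W=0
Move 7: B@(3,0) -> caps B=0 W=0
Move 8: W@(3,3) -> caps B=0 W=0
Move 9: B@(2,2) -> caps B=0 W=0
Move 10: W@(1,3) -> caps B=0 W=0
Move 11: B@(0,2) -> caps B=0 W=0
Move 12: W@(2,0) -> caps B=0 W=1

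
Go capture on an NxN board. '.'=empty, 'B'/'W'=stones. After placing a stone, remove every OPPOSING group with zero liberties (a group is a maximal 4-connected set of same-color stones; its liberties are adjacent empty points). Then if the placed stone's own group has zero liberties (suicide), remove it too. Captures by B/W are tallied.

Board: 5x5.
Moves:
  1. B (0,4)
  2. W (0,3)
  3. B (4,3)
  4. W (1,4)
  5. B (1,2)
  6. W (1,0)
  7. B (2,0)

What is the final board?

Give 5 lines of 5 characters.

Answer: ...W.
W.B.W
B....
.....
...B.

Derivation:
Move 1: B@(0,4) -> caps B=0 W=0
Move 2: W@(0,3) -> caps B=0 W=0
Move 3: B@(4,3) -> caps B=0 W=0
Move 4: W@(1,4) -> caps B=0 W=1
Move 5: B@(1,2) -> caps B=0 W=1
Move 6: W@(1,0) -> caps B=0 W=1
Move 7: B@(2,0) -> caps B=0 W=1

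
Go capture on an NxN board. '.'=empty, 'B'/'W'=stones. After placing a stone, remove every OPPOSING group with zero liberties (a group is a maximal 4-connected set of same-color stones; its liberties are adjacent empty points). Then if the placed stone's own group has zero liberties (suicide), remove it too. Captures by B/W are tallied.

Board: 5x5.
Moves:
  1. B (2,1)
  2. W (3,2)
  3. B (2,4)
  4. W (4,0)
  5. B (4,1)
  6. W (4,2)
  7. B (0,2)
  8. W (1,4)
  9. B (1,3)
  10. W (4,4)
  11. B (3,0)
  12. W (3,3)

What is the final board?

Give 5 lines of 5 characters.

Move 1: B@(2,1) -> caps B=0 W=0
Move 2: W@(3,2) -> caps B=0 W=0
Move 3: B@(2,4) -> caps B=0 W=0
Move 4: W@(4,0) -> caps B=0 W=0
Move 5: B@(4,1) -> caps B=0 W=0
Move 6: W@(4,2) -> caps B=0 W=0
Move 7: B@(0,2) -> caps B=0 W=0
Move 8: W@(1,4) -> caps B=0 W=0
Move 9: B@(1,3) -> caps B=0 W=0
Move 10: W@(4,4) -> caps B=0 W=0
Move 11: B@(3,0) -> caps B=1 W=0
Move 12: W@(3,3) -> caps B=1 W=0

Answer: ..B..
...BW
.B..B
B.WW.
.BW.W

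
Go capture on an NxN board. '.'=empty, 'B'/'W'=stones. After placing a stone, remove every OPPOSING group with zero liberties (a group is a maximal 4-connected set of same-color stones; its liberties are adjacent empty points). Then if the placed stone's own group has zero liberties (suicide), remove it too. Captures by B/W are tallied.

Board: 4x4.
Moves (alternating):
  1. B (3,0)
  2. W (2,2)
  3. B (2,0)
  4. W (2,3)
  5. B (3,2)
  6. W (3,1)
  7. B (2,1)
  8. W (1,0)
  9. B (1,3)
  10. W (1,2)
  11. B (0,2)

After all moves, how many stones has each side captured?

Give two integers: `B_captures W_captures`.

Answer: 1 0

Derivation:
Move 1: B@(3,0) -> caps B=0 W=0
Move 2: W@(2,2) -> caps B=0 W=0
Move 3: B@(2,0) -> caps B=0 W=0
Move 4: W@(2,3) -> caps B=0 W=0
Move 5: B@(3,2) -> caps B=0 W=0
Move 6: W@(3,1) -> caps B=0 W=0
Move 7: B@(2,1) -> caps B=1 W=0
Move 8: W@(1,0) -> caps B=1 W=0
Move 9: B@(1,3) -> caps B=1 W=0
Move 10: W@(1,2) -> caps B=1 W=0
Move 11: B@(0,2) -> caps B=1 W=0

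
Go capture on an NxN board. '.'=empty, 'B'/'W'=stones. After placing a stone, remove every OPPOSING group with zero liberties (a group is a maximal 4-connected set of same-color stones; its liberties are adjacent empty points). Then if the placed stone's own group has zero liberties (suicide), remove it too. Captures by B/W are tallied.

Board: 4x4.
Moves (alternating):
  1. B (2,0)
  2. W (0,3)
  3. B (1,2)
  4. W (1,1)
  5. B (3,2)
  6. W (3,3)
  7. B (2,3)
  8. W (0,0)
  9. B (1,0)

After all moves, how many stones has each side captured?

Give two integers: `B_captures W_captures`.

Move 1: B@(2,0) -> caps B=0 W=0
Move 2: W@(0,3) -> caps B=0 W=0
Move 3: B@(1,2) -> caps B=0 W=0
Move 4: W@(1,1) -> caps B=0 W=0
Move 5: B@(3,2) -> caps B=0 W=0
Move 6: W@(3,3) -> caps B=0 W=0
Move 7: B@(2,3) -> caps B=1 W=0
Move 8: W@(0,0) -> caps B=1 W=0
Move 9: B@(1,0) -> caps B=1 W=0

Answer: 1 0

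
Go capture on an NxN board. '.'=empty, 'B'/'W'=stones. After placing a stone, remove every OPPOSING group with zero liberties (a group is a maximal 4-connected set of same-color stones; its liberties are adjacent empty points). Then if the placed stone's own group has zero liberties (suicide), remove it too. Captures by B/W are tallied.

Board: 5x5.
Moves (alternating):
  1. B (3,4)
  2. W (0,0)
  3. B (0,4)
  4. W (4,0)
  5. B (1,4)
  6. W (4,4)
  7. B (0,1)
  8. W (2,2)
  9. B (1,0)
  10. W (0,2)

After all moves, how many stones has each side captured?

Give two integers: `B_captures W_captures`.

Answer: 1 0

Derivation:
Move 1: B@(3,4) -> caps B=0 W=0
Move 2: W@(0,0) -> caps B=0 W=0
Move 3: B@(0,4) -> caps B=0 W=0
Move 4: W@(4,0) -> caps B=0 W=0
Move 5: B@(1,4) -> caps B=0 W=0
Move 6: W@(4,4) -> caps B=0 W=0
Move 7: B@(0,1) -> caps B=0 W=0
Move 8: W@(2,2) -> caps B=0 W=0
Move 9: B@(1,0) -> caps B=1 W=0
Move 10: W@(0,2) -> caps B=1 W=0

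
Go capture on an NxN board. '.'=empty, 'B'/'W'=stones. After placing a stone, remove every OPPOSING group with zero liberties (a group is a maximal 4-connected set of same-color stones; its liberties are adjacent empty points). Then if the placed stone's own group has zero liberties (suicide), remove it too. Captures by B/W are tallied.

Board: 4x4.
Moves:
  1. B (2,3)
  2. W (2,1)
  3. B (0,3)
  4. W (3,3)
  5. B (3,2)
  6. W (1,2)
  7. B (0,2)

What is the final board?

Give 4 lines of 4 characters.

Move 1: B@(2,3) -> caps B=0 W=0
Move 2: W@(2,1) -> caps B=0 W=0
Move 3: B@(0,3) -> caps B=0 W=0
Move 4: W@(3,3) -> caps B=0 W=0
Move 5: B@(3,2) -> caps B=1 W=0
Move 6: W@(1,2) -> caps B=1 W=0
Move 7: B@(0,2) -> caps B=1 W=0

Answer: ..BB
..W.
.W.B
..B.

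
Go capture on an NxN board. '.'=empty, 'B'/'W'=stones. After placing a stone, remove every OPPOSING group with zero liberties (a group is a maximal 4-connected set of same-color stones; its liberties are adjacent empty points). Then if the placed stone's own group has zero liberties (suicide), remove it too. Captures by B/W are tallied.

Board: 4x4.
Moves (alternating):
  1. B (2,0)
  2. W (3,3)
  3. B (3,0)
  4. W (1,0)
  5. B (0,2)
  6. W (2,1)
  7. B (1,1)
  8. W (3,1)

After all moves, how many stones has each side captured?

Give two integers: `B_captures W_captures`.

Answer: 0 2

Derivation:
Move 1: B@(2,0) -> caps B=0 W=0
Move 2: W@(3,3) -> caps B=0 W=0
Move 3: B@(3,0) -> caps B=0 W=0
Move 4: W@(1,0) -> caps B=0 W=0
Move 5: B@(0,2) -> caps B=0 W=0
Move 6: W@(2,1) -> caps B=0 W=0
Move 7: B@(1,1) -> caps B=0 W=0
Move 8: W@(3,1) -> caps B=0 W=2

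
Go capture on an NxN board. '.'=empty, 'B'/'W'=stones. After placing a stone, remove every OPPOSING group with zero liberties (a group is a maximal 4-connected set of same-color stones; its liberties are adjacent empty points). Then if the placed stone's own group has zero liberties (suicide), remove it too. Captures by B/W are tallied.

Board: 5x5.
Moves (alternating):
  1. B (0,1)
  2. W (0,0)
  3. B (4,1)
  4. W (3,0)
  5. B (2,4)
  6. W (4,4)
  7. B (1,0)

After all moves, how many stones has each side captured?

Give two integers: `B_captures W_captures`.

Move 1: B@(0,1) -> caps B=0 W=0
Move 2: W@(0,0) -> caps B=0 W=0
Move 3: B@(4,1) -> caps B=0 W=0
Move 4: W@(3,0) -> caps B=0 W=0
Move 5: B@(2,4) -> caps B=0 W=0
Move 6: W@(4,4) -> caps B=0 W=0
Move 7: B@(1,0) -> caps B=1 W=0

Answer: 1 0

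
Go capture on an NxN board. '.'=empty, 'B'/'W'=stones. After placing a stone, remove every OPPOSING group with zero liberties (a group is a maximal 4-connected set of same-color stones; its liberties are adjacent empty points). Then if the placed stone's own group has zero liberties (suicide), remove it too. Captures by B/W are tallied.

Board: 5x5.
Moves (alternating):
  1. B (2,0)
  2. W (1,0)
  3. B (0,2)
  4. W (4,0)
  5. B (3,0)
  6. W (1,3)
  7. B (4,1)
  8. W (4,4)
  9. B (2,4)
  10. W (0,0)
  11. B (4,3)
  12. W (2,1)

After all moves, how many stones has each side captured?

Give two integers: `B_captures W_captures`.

Answer: 1 0

Derivation:
Move 1: B@(2,0) -> caps B=0 W=0
Move 2: W@(1,0) -> caps B=0 W=0
Move 3: B@(0,2) -> caps B=0 W=0
Move 4: W@(4,0) -> caps B=0 W=0
Move 5: B@(3,0) -> caps B=0 W=0
Move 6: W@(1,3) -> caps B=0 W=0
Move 7: B@(4,1) -> caps B=1 W=0
Move 8: W@(4,4) -> caps B=1 W=0
Move 9: B@(2,4) -> caps B=1 W=0
Move 10: W@(0,0) -> caps B=1 W=0
Move 11: B@(4,3) -> caps B=1 W=0
Move 12: W@(2,1) -> caps B=1 W=0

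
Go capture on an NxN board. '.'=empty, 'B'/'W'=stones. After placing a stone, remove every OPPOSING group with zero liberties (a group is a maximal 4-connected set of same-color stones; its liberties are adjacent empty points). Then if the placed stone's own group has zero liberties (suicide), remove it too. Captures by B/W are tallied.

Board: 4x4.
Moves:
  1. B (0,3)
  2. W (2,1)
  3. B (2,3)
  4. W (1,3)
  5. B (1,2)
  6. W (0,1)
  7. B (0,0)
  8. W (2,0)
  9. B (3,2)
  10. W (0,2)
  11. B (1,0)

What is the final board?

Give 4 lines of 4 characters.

Answer: BWWB
B.B.
WW.B
..B.

Derivation:
Move 1: B@(0,3) -> caps B=0 W=0
Move 2: W@(2,1) -> caps B=0 W=0
Move 3: B@(2,3) -> caps B=0 W=0
Move 4: W@(1,3) -> caps B=0 W=0
Move 5: B@(1,2) -> caps B=1 W=0
Move 6: W@(0,1) -> caps B=1 W=0
Move 7: B@(0,0) -> caps B=1 W=0
Move 8: W@(2,0) -> caps B=1 W=0
Move 9: B@(3,2) -> caps B=1 W=0
Move 10: W@(0,2) -> caps B=1 W=0
Move 11: B@(1,0) -> caps B=1 W=0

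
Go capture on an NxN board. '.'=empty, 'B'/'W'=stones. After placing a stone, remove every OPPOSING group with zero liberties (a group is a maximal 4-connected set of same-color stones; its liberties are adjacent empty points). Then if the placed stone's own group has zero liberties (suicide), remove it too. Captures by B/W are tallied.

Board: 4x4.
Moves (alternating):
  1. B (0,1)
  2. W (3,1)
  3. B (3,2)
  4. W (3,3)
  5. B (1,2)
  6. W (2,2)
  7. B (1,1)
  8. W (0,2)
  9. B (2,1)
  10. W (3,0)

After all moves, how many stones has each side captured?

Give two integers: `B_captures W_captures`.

Answer: 0 1

Derivation:
Move 1: B@(0,1) -> caps B=0 W=0
Move 2: W@(3,1) -> caps B=0 W=0
Move 3: B@(3,2) -> caps B=0 W=0
Move 4: W@(3,3) -> caps B=0 W=0
Move 5: B@(1,2) -> caps B=0 W=0
Move 6: W@(2,2) -> caps B=0 W=1
Move 7: B@(1,1) -> caps B=0 W=1
Move 8: W@(0,2) -> caps B=0 W=1
Move 9: B@(2,1) -> caps B=0 W=1
Move 10: W@(3,0) -> caps B=0 W=1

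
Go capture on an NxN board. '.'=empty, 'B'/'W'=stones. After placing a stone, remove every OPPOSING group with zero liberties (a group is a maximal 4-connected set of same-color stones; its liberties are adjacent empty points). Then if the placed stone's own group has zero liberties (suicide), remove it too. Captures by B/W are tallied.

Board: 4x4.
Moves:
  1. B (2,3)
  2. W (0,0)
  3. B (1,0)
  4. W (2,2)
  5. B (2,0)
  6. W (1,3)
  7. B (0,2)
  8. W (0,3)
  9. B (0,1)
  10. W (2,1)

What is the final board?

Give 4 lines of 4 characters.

Answer: .BBW
B..W
BWWB
....

Derivation:
Move 1: B@(2,3) -> caps B=0 W=0
Move 2: W@(0,0) -> caps B=0 W=0
Move 3: B@(1,0) -> caps B=0 W=0
Move 4: W@(2,2) -> caps B=0 W=0
Move 5: B@(2,0) -> caps B=0 W=0
Move 6: W@(1,3) -> caps B=0 W=0
Move 7: B@(0,2) -> caps B=0 W=0
Move 8: W@(0,3) -> caps B=0 W=0
Move 9: B@(0,1) -> caps B=1 W=0
Move 10: W@(2,1) -> caps B=1 W=0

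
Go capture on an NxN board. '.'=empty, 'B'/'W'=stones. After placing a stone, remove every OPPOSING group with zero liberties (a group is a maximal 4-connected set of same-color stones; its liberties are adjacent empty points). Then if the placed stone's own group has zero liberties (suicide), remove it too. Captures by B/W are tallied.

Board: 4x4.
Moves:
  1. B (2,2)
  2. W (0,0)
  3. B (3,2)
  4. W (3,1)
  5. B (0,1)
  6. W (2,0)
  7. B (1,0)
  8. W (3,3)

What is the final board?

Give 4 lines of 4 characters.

Move 1: B@(2,2) -> caps B=0 W=0
Move 2: W@(0,0) -> caps B=0 W=0
Move 3: B@(3,2) -> caps B=0 W=0
Move 4: W@(3,1) -> caps B=0 W=0
Move 5: B@(0,1) -> caps B=0 W=0
Move 6: W@(2,0) -> caps B=0 W=0
Move 7: B@(1,0) -> caps B=1 W=0
Move 8: W@(3,3) -> caps B=1 W=0

Answer: .B..
B...
W.B.
.WBW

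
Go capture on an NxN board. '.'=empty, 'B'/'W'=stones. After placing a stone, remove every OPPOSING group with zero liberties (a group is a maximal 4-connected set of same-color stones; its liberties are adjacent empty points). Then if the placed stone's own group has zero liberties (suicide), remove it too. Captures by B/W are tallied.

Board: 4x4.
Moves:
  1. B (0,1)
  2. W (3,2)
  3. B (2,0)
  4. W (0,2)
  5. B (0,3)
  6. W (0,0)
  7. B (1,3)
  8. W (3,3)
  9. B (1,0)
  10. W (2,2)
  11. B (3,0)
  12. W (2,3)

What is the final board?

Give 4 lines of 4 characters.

Answer: .BWB
B..B
B.WW
B.WW

Derivation:
Move 1: B@(0,1) -> caps B=0 W=0
Move 2: W@(3,2) -> caps B=0 W=0
Move 3: B@(2,0) -> caps B=0 W=0
Move 4: W@(0,2) -> caps B=0 W=0
Move 5: B@(0,3) -> caps B=0 W=0
Move 6: W@(0,0) -> caps B=0 W=0
Move 7: B@(1,3) -> caps B=0 W=0
Move 8: W@(3,3) -> caps B=0 W=0
Move 9: B@(1,0) -> caps B=1 W=0
Move 10: W@(2,2) -> caps B=1 W=0
Move 11: B@(3,0) -> caps B=1 W=0
Move 12: W@(2,3) -> caps B=1 W=0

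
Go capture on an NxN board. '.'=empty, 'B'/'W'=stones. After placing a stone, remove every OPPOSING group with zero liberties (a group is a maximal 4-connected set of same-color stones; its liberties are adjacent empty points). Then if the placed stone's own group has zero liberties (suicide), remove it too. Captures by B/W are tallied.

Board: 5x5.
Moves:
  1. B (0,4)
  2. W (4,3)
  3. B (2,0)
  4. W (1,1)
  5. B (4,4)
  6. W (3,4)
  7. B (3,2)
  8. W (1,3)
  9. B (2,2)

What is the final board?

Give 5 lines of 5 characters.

Answer: ....B
.W.W.
B.B..
..B.W
...W.

Derivation:
Move 1: B@(0,4) -> caps B=0 W=0
Move 2: W@(4,3) -> caps B=0 W=0
Move 3: B@(2,0) -> caps B=0 W=0
Move 4: W@(1,1) -> caps B=0 W=0
Move 5: B@(4,4) -> caps B=0 W=0
Move 6: W@(3,4) -> caps B=0 W=1
Move 7: B@(3,2) -> caps B=0 W=1
Move 8: W@(1,3) -> caps B=0 W=1
Move 9: B@(2,2) -> caps B=0 W=1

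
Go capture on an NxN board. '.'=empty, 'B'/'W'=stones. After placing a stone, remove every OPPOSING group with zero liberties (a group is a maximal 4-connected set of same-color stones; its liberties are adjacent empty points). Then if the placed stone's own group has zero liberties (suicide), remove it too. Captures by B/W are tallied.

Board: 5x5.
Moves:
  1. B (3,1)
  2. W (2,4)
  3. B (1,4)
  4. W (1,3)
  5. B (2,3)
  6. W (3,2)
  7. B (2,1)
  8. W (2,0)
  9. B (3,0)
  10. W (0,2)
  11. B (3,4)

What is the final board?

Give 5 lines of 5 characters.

Move 1: B@(3,1) -> caps B=0 W=0
Move 2: W@(2,4) -> caps B=0 W=0
Move 3: B@(1,4) -> caps B=0 W=0
Move 4: W@(1,3) -> caps B=0 W=0
Move 5: B@(2,3) -> caps B=0 W=0
Move 6: W@(3,2) -> caps B=0 W=0
Move 7: B@(2,1) -> caps B=0 W=0
Move 8: W@(2,0) -> caps B=0 W=0
Move 9: B@(3,0) -> caps B=0 W=0
Move 10: W@(0,2) -> caps B=0 W=0
Move 11: B@(3,4) -> caps B=1 W=0

Answer: ..W..
...WB
WB.B.
BBW.B
.....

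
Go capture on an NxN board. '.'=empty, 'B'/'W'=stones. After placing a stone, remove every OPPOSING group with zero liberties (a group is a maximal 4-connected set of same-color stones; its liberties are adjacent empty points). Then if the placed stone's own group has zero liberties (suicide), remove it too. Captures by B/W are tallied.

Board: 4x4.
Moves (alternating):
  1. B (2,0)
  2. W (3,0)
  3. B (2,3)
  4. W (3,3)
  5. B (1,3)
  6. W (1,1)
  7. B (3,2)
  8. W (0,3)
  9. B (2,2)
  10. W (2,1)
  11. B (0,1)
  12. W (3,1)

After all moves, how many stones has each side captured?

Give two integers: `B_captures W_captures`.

Move 1: B@(2,0) -> caps B=0 W=0
Move 2: W@(3,0) -> caps B=0 W=0
Move 3: B@(2,3) -> caps B=0 W=0
Move 4: W@(3,3) -> caps B=0 W=0
Move 5: B@(1,3) -> caps B=0 W=0
Move 6: W@(1,1) -> caps B=0 W=0
Move 7: B@(3,2) -> caps B=1 W=0
Move 8: W@(0,3) -> caps B=1 W=0
Move 9: B@(2,2) -> caps B=1 W=0
Move 10: W@(2,1) -> caps B=1 W=0
Move 11: B@(0,1) -> caps B=1 W=0
Move 12: W@(3,1) -> caps B=1 W=0

Answer: 1 0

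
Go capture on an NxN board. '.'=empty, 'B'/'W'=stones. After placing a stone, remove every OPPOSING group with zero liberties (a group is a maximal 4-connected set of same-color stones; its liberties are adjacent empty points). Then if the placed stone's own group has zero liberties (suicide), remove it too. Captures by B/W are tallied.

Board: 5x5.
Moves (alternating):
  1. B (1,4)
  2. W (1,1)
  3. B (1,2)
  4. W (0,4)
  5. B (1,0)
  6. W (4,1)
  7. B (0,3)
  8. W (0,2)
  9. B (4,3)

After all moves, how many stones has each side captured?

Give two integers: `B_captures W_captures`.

Move 1: B@(1,4) -> caps B=0 W=0
Move 2: W@(1,1) -> caps B=0 W=0
Move 3: B@(1,2) -> caps B=0 W=0
Move 4: W@(0,4) -> caps B=0 W=0
Move 5: B@(1,0) -> caps B=0 W=0
Move 6: W@(4,1) -> caps B=0 W=0
Move 7: B@(0,3) -> caps B=1 W=0
Move 8: W@(0,2) -> caps B=1 W=0
Move 9: B@(4,3) -> caps B=1 W=0

Answer: 1 0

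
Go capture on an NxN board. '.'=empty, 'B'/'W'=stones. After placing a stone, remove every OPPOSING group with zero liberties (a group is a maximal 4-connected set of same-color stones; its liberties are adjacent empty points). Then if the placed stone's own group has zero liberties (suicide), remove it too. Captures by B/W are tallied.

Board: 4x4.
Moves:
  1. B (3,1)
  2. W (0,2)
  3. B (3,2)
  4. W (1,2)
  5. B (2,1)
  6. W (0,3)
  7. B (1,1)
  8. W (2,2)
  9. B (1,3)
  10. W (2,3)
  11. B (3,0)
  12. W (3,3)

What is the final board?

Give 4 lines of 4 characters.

Answer: ..WW
.BW.
.BWW
BBBW

Derivation:
Move 1: B@(3,1) -> caps B=0 W=0
Move 2: W@(0,2) -> caps B=0 W=0
Move 3: B@(3,2) -> caps B=0 W=0
Move 4: W@(1,2) -> caps B=0 W=0
Move 5: B@(2,1) -> caps B=0 W=0
Move 6: W@(0,3) -> caps B=0 W=0
Move 7: B@(1,1) -> caps B=0 W=0
Move 8: W@(2,2) -> caps B=0 W=0
Move 9: B@(1,3) -> caps B=0 W=0
Move 10: W@(2,3) -> caps B=0 W=1
Move 11: B@(3,0) -> caps B=0 W=1
Move 12: W@(3,3) -> caps B=0 W=1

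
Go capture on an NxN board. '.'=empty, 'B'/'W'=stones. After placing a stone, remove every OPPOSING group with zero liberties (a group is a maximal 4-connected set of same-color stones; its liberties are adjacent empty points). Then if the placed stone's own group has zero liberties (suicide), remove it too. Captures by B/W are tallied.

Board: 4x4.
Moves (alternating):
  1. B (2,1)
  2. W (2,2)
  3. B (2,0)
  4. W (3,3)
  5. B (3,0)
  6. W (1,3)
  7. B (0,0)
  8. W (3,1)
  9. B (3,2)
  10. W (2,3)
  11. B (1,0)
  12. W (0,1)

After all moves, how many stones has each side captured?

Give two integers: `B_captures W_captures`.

Move 1: B@(2,1) -> caps B=0 W=0
Move 2: W@(2,2) -> caps B=0 W=0
Move 3: B@(2,0) -> caps B=0 W=0
Move 4: W@(3,3) -> caps B=0 W=0
Move 5: B@(3,0) -> caps B=0 W=0
Move 6: W@(1,3) -> caps B=0 W=0
Move 7: B@(0,0) -> caps B=0 W=0
Move 8: W@(3,1) -> caps B=0 W=0
Move 9: B@(3,2) -> caps B=1 W=0
Move 10: W@(2,3) -> caps B=1 W=0
Move 11: B@(1,0) -> caps B=1 W=0
Move 12: W@(0,1) -> caps B=1 W=0

Answer: 1 0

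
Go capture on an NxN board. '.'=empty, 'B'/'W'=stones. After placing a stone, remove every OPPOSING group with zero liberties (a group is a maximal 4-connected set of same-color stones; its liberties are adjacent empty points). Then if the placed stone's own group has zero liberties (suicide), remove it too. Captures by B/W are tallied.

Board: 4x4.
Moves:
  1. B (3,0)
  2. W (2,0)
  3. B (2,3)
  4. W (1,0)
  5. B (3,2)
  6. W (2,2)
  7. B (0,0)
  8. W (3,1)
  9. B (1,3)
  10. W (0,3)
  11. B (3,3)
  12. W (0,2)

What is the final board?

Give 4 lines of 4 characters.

Move 1: B@(3,0) -> caps B=0 W=0
Move 2: W@(2,0) -> caps B=0 W=0
Move 3: B@(2,3) -> caps B=0 W=0
Move 4: W@(1,0) -> caps B=0 W=0
Move 5: B@(3,2) -> caps B=0 W=0
Move 6: W@(2,2) -> caps B=0 W=0
Move 7: B@(0,0) -> caps B=0 W=0
Move 8: W@(3,1) -> caps B=0 W=1
Move 9: B@(1,3) -> caps B=0 W=1
Move 10: W@(0,3) -> caps B=0 W=1
Move 11: B@(3,3) -> caps B=0 W=1
Move 12: W@(0,2) -> caps B=0 W=1

Answer: B.WW
W..B
W.WB
.WBB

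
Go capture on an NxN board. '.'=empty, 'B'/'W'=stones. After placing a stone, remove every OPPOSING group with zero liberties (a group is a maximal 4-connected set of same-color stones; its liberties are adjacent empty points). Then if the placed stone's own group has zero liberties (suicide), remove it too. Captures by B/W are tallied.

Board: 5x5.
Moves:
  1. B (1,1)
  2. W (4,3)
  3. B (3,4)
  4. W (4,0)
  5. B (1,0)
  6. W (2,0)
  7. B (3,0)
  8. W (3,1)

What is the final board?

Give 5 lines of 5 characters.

Move 1: B@(1,1) -> caps B=0 W=0
Move 2: W@(4,3) -> caps B=0 W=0
Move 3: B@(3,4) -> caps B=0 W=0
Move 4: W@(4,0) -> caps B=0 W=0
Move 5: B@(1,0) -> caps B=0 W=0
Move 6: W@(2,0) -> caps B=0 W=0
Move 7: B@(3,0) -> caps B=0 W=0
Move 8: W@(3,1) -> caps B=0 W=1

Answer: .....
BB...
W....
.W..B
W..W.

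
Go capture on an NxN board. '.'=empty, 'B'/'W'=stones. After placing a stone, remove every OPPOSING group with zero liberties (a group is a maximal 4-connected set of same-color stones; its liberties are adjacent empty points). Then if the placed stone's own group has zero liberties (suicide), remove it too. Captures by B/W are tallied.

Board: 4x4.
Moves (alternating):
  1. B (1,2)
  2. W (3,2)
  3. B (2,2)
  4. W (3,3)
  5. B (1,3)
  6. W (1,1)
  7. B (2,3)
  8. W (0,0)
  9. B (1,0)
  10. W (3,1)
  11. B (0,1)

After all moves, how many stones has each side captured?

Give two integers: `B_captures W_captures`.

Answer: 1 0

Derivation:
Move 1: B@(1,2) -> caps B=0 W=0
Move 2: W@(3,2) -> caps B=0 W=0
Move 3: B@(2,2) -> caps B=0 W=0
Move 4: W@(3,3) -> caps B=0 W=0
Move 5: B@(1,3) -> caps B=0 W=0
Move 6: W@(1,1) -> caps B=0 W=0
Move 7: B@(2,3) -> caps B=0 W=0
Move 8: W@(0,0) -> caps B=0 W=0
Move 9: B@(1,0) -> caps B=0 W=0
Move 10: W@(3,1) -> caps B=0 W=0
Move 11: B@(0,1) -> caps B=1 W=0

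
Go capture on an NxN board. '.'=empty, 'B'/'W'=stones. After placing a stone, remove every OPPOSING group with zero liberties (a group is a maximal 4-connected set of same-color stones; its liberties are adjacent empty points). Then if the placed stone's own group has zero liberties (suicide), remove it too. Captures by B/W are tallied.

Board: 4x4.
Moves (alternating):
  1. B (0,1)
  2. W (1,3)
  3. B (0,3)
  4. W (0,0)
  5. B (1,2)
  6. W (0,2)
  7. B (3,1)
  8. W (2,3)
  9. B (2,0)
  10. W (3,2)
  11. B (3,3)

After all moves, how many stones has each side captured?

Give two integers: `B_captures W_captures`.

Move 1: B@(0,1) -> caps B=0 W=0
Move 2: W@(1,3) -> caps B=0 W=0
Move 3: B@(0,3) -> caps B=0 W=0
Move 4: W@(0,0) -> caps B=0 W=0
Move 5: B@(1,2) -> caps B=0 W=0
Move 6: W@(0,2) -> caps B=0 W=1
Move 7: B@(3,1) -> caps B=0 W=1
Move 8: W@(2,3) -> caps B=0 W=1
Move 9: B@(2,0) -> caps B=0 W=1
Move 10: W@(3,2) -> caps B=0 W=1
Move 11: B@(3,3) -> caps B=0 W=1

Answer: 0 1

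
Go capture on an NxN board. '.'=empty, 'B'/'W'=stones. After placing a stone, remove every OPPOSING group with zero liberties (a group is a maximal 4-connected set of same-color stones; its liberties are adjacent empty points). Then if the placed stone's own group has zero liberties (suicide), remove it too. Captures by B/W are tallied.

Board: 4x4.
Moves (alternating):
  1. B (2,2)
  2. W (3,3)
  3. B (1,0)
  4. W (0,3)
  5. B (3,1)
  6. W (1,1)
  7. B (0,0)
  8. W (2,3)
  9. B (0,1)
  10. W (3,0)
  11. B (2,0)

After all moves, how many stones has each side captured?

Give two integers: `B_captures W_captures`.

Move 1: B@(2,2) -> caps B=0 W=0
Move 2: W@(3,3) -> caps B=0 W=0
Move 3: B@(1,0) -> caps B=0 W=0
Move 4: W@(0,3) -> caps B=0 W=0
Move 5: B@(3,1) -> caps B=0 W=0
Move 6: W@(1,1) -> caps B=0 W=0
Move 7: B@(0,0) -> caps B=0 W=0
Move 8: W@(2,3) -> caps B=0 W=0
Move 9: B@(0,1) -> caps B=0 W=0
Move 10: W@(3,0) -> caps B=0 W=0
Move 11: B@(2,0) -> caps B=1 W=0

Answer: 1 0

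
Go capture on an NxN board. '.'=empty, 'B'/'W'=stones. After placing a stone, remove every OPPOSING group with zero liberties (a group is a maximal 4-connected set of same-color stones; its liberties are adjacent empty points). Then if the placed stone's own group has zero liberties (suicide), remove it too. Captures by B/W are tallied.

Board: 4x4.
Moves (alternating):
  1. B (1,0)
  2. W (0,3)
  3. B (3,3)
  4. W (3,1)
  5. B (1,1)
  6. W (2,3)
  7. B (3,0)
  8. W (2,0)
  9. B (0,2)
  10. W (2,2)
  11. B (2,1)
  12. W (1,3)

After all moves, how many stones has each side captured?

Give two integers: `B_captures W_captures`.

Answer: 0 1

Derivation:
Move 1: B@(1,0) -> caps B=0 W=0
Move 2: W@(0,3) -> caps B=0 W=0
Move 3: B@(3,3) -> caps B=0 W=0
Move 4: W@(3,1) -> caps B=0 W=0
Move 5: B@(1,1) -> caps B=0 W=0
Move 6: W@(2,3) -> caps B=0 W=0
Move 7: B@(3,0) -> caps B=0 W=0
Move 8: W@(2,0) -> caps B=0 W=1
Move 9: B@(0,2) -> caps B=0 W=1
Move 10: W@(2,2) -> caps B=0 W=1
Move 11: B@(2,1) -> caps B=0 W=1
Move 12: W@(1,3) -> caps B=0 W=1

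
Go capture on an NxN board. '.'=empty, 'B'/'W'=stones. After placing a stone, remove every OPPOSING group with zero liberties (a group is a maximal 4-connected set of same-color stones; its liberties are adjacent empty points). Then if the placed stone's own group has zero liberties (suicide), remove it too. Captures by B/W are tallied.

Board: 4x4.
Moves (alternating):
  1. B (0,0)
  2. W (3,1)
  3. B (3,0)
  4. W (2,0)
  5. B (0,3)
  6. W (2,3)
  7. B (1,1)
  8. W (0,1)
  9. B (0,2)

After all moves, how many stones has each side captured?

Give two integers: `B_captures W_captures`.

Move 1: B@(0,0) -> caps B=0 W=0
Move 2: W@(3,1) -> caps B=0 W=0
Move 3: B@(3,0) -> caps B=0 W=0
Move 4: W@(2,0) -> caps B=0 W=1
Move 5: B@(0,3) -> caps B=0 W=1
Move 6: W@(2,3) -> caps B=0 W=1
Move 7: B@(1,1) -> caps B=0 W=1
Move 8: W@(0,1) -> caps B=0 W=1
Move 9: B@(0,2) -> caps B=1 W=1

Answer: 1 1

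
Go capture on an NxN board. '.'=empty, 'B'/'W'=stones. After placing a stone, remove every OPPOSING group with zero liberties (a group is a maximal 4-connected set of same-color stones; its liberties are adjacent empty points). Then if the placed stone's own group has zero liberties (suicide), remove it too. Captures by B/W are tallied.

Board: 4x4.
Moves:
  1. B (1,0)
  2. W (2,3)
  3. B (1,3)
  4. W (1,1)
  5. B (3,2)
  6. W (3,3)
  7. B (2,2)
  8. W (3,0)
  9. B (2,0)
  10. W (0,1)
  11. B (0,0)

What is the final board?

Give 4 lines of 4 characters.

Answer: BW..
BW.B
B.B.
W.B.

Derivation:
Move 1: B@(1,0) -> caps B=0 W=0
Move 2: W@(2,3) -> caps B=0 W=0
Move 3: B@(1,3) -> caps B=0 W=0
Move 4: W@(1,1) -> caps B=0 W=0
Move 5: B@(3,2) -> caps B=0 W=0
Move 6: W@(3,3) -> caps B=0 W=0
Move 7: B@(2,2) -> caps B=2 W=0
Move 8: W@(3,0) -> caps B=2 W=0
Move 9: B@(2,0) -> caps B=2 W=0
Move 10: W@(0,1) -> caps B=2 W=0
Move 11: B@(0,0) -> caps B=2 W=0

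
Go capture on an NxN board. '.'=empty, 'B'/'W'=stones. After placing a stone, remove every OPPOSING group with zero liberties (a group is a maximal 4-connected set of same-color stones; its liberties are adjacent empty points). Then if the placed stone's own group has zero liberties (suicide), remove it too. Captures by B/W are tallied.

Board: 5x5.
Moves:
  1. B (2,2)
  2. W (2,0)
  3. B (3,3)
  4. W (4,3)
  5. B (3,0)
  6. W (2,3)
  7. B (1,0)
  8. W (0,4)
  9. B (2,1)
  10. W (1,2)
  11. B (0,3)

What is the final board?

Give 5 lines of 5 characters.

Answer: ...BW
B.W..
.BBW.
B..B.
...W.

Derivation:
Move 1: B@(2,2) -> caps B=0 W=0
Move 2: W@(2,0) -> caps B=0 W=0
Move 3: B@(3,3) -> caps B=0 W=0
Move 4: W@(4,3) -> caps B=0 W=0
Move 5: B@(3,0) -> caps B=0 W=0
Move 6: W@(2,3) -> caps B=0 W=0
Move 7: B@(1,0) -> caps B=0 W=0
Move 8: W@(0,4) -> caps B=0 W=0
Move 9: B@(2,1) -> caps B=1 W=0
Move 10: W@(1,2) -> caps B=1 W=0
Move 11: B@(0,3) -> caps B=1 W=0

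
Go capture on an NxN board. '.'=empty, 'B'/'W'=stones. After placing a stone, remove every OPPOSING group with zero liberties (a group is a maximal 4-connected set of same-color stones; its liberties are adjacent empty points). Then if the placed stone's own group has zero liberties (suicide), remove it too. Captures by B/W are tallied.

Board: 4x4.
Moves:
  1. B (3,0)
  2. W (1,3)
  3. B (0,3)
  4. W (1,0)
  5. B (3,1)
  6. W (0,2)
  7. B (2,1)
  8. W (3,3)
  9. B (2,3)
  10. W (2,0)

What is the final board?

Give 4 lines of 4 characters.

Answer: ..W.
W..W
WB.B
BB.W

Derivation:
Move 1: B@(3,0) -> caps B=0 W=0
Move 2: W@(1,3) -> caps B=0 W=0
Move 3: B@(0,3) -> caps B=0 W=0
Move 4: W@(1,0) -> caps B=0 W=0
Move 5: B@(3,1) -> caps B=0 W=0
Move 6: W@(0,2) -> caps B=0 W=1
Move 7: B@(2,1) -> caps B=0 W=1
Move 8: W@(3,3) -> caps B=0 W=1
Move 9: B@(2,3) -> caps B=0 W=1
Move 10: W@(2,0) -> caps B=0 W=1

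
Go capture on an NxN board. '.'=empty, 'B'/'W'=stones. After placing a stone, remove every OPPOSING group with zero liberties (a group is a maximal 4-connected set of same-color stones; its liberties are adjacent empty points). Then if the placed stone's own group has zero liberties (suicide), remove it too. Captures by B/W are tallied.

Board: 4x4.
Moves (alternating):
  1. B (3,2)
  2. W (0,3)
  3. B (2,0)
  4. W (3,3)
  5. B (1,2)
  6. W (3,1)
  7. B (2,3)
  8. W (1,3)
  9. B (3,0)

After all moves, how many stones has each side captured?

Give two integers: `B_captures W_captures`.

Answer: 1 0

Derivation:
Move 1: B@(3,2) -> caps B=0 W=0
Move 2: W@(0,3) -> caps B=0 W=0
Move 3: B@(2,0) -> caps B=0 W=0
Move 4: W@(3,3) -> caps B=0 W=0
Move 5: B@(1,2) -> caps B=0 W=0
Move 6: W@(3,1) -> caps B=0 W=0
Move 7: B@(2,3) -> caps B=1 W=0
Move 8: W@(1,3) -> caps B=1 W=0
Move 9: B@(3,0) -> caps B=1 W=0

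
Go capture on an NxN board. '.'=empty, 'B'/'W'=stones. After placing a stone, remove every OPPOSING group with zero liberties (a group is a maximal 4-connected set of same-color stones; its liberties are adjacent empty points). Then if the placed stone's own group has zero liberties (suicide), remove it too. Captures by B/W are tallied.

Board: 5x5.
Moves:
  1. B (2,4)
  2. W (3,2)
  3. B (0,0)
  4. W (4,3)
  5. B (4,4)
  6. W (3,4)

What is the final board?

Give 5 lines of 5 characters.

Move 1: B@(2,4) -> caps B=0 W=0
Move 2: W@(3,2) -> caps B=0 W=0
Move 3: B@(0,0) -> caps B=0 W=0
Move 4: W@(4,3) -> caps B=0 W=0
Move 5: B@(4,4) -> caps B=0 W=0
Move 6: W@(3,4) -> caps B=0 W=1

Answer: B....
.....
....B
..W.W
...W.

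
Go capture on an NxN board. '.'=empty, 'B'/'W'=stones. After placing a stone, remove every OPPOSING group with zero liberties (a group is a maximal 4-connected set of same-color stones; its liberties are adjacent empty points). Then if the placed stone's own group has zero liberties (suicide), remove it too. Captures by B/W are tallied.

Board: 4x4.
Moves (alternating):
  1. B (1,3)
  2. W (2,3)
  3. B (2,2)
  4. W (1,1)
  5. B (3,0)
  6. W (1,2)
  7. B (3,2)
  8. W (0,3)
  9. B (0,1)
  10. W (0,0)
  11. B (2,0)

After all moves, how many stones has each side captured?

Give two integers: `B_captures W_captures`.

Move 1: B@(1,3) -> caps B=0 W=0
Move 2: W@(2,3) -> caps B=0 W=0
Move 3: B@(2,2) -> caps B=0 W=0
Move 4: W@(1,1) -> caps B=0 W=0
Move 5: B@(3,0) -> caps B=0 W=0
Move 6: W@(1,2) -> caps B=0 W=0
Move 7: B@(3,2) -> caps B=0 W=0
Move 8: W@(0,3) -> caps B=0 W=1
Move 9: B@(0,1) -> caps B=0 W=1
Move 10: W@(0,0) -> caps B=0 W=1
Move 11: B@(2,0) -> caps B=0 W=1

Answer: 0 1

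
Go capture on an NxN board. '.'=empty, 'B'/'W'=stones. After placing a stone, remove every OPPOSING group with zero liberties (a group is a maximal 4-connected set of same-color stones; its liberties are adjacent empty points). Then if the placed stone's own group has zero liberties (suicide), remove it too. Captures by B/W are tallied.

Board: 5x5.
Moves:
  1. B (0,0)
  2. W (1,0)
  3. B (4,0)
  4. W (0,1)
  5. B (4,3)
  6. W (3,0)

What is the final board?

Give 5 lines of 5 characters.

Move 1: B@(0,0) -> caps B=0 W=0
Move 2: W@(1,0) -> caps B=0 W=0
Move 3: B@(4,0) -> caps B=0 W=0
Move 4: W@(0,1) -> caps B=0 W=1
Move 5: B@(4,3) -> caps B=0 W=1
Move 6: W@(3,0) -> caps B=0 W=1

Answer: .W...
W....
.....
W....
B..B.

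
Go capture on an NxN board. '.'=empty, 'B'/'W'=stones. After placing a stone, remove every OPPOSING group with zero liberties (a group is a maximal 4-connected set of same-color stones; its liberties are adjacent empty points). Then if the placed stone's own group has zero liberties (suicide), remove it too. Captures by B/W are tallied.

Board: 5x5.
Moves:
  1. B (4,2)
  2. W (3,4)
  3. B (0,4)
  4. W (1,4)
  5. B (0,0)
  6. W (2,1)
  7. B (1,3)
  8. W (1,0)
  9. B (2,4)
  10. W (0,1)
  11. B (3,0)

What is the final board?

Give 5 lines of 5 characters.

Move 1: B@(4,2) -> caps B=0 W=0
Move 2: W@(3,4) -> caps B=0 W=0
Move 3: B@(0,4) -> caps B=0 W=0
Move 4: W@(1,4) -> caps B=0 W=0
Move 5: B@(0,0) -> caps B=0 W=0
Move 6: W@(2,1) -> caps B=0 W=0
Move 7: B@(1,3) -> caps B=0 W=0
Move 8: W@(1,0) -> caps B=0 W=0
Move 9: B@(2,4) -> caps B=1 W=0
Move 10: W@(0,1) -> caps B=1 W=1
Move 11: B@(3,0) -> caps B=1 W=1

Answer: .W..B
W..B.
.W..B
B...W
..B..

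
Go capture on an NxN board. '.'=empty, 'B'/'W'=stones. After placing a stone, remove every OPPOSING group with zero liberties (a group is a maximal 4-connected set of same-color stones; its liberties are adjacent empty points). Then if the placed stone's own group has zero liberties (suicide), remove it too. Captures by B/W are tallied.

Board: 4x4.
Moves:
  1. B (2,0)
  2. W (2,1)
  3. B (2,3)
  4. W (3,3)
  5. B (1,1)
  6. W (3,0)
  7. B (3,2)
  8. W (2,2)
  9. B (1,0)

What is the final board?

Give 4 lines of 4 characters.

Move 1: B@(2,0) -> caps B=0 W=0
Move 2: W@(2,1) -> caps B=0 W=0
Move 3: B@(2,3) -> caps B=0 W=0
Move 4: W@(3,3) -> caps B=0 W=0
Move 5: B@(1,1) -> caps B=0 W=0
Move 6: W@(3,0) -> caps B=0 W=0
Move 7: B@(3,2) -> caps B=1 W=0
Move 8: W@(2,2) -> caps B=1 W=0
Move 9: B@(1,0) -> caps B=1 W=0

Answer: ....
BB..
BWWB
W.B.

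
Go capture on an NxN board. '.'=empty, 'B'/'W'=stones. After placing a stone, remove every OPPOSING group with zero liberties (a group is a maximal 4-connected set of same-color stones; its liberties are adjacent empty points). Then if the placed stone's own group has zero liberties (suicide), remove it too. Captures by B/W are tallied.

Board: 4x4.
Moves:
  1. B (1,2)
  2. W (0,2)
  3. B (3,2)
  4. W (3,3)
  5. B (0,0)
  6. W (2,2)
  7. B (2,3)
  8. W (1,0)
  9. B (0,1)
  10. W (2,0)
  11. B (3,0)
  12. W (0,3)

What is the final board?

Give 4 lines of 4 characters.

Move 1: B@(1,2) -> caps B=0 W=0
Move 2: W@(0,2) -> caps B=0 W=0
Move 3: B@(3,2) -> caps B=0 W=0
Move 4: W@(3,3) -> caps B=0 W=0
Move 5: B@(0,0) -> caps B=0 W=0
Move 6: W@(2,2) -> caps B=0 W=0
Move 7: B@(2,3) -> caps B=1 W=0
Move 8: W@(1,0) -> caps B=1 W=0
Move 9: B@(0,1) -> caps B=1 W=0
Move 10: W@(2,0) -> caps B=1 W=0
Move 11: B@(3,0) -> caps B=1 W=0
Move 12: W@(0,3) -> caps B=1 W=0

Answer: BBWW
W.B.
W.WB
B.B.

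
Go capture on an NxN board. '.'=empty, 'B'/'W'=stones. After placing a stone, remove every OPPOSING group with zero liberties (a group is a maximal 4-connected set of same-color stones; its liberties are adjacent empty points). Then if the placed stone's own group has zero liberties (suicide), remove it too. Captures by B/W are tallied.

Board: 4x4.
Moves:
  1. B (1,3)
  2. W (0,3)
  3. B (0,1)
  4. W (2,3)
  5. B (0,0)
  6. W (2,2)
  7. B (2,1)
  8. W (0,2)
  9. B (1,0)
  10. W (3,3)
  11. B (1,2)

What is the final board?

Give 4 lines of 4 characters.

Move 1: B@(1,3) -> caps B=0 W=0
Move 2: W@(0,3) -> caps B=0 W=0
Move 3: B@(0,1) -> caps B=0 W=0
Move 4: W@(2,3) -> caps B=0 W=0
Move 5: B@(0,0) -> caps B=0 W=0
Move 6: W@(2,2) -> caps B=0 W=0
Move 7: B@(2,1) -> caps B=0 W=0
Move 8: W@(0,2) -> caps B=0 W=0
Move 9: B@(1,0) -> caps B=0 W=0
Move 10: W@(3,3) -> caps B=0 W=0
Move 11: B@(1,2) -> caps B=2 W=0

Answer: BB..
B.BB
.BWW
...W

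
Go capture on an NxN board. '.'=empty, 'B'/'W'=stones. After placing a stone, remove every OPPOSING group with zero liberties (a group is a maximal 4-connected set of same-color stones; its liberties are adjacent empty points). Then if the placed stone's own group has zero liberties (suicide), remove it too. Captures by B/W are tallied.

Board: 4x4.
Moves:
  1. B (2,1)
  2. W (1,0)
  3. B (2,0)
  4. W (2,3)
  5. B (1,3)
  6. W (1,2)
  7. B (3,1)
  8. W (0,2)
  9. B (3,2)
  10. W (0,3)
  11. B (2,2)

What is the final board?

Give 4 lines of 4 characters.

Move 1: B@(2,1) -> caps B=0 W=0
Move 2: W@(1,0) -> caps B=0 W=0
Move 3: B@(2,0) -> caps B=0 W=0
Move 4: W@(2,3) -> caps B=0 W=0
Move 5: B@(1,3) -> caps B=0 W=0
Move 6: W@(1,2) -> caps B=0 W=0
Move 7: B@(3,1) -> caps B=0 W=0
Move 8: W@(0,2) -> caps B=0 W=0
Move 9: B@(3,2) -> caps B=0 W=0
Move 10: W@(0,3) -> caps B=0 W=1
Move 11: B@(2,2) -> caps B=0 W=1

Answer: ..WW
W.W.
BBBW
.BB.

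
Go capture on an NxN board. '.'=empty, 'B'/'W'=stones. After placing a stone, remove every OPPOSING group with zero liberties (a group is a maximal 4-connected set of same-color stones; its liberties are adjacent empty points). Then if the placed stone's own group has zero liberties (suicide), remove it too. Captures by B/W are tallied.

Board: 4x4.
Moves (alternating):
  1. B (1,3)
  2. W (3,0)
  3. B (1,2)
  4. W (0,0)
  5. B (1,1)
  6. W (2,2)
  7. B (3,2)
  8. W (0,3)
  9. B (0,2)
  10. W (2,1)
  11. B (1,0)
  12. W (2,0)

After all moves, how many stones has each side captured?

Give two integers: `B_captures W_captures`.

Answer: 1 0

Derivation:
Move 1: B@(1,3) -> caps B=0 W=0
Move 2: W@(3,0) -> caps B=0 W=0
Move 3: B@(1,2) -> caps B=0 W=0
Move 4: W@(0,0) -> caps B=0 W=0
Move 5: B@(1,1) -> caps B=0 W=0
Move 6: W@(2,2) -> caps B=0 W=0
Move 7: B@(3,2) -> caps B=0 W=0
Move 8: W@(0,3) -> caps B=0 W=0
Move 9: B@(0,2) -> caps B=1 W=0
Move 10: W@(2,1) -> caps B=1 W=0
Move 11: B@(1,0) -> caps B=1 W=0
Move 12: W@(2,0) -> caps B=1 W=0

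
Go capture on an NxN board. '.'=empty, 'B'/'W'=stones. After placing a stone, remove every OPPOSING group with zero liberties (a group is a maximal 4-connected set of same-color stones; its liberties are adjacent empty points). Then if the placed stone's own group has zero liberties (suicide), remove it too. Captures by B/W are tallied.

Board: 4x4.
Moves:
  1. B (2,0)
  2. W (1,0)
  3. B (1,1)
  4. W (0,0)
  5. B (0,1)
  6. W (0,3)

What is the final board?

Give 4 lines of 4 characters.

Move 1: B@(2,0) -> caps B=0 W=0
Move 2: W@(1,0) -> caps B=0 W=0
Move 3: B@(1,1) -> caps B=0 W=0
Move 4: W@(0,0) -> caps B=0 W=0
Move 5: B@(0,1) -> caps B=2 W=0
Move 6: W@(0,3) -> caps B=2 W=0

Answer: .B.W
.B..
B...
....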